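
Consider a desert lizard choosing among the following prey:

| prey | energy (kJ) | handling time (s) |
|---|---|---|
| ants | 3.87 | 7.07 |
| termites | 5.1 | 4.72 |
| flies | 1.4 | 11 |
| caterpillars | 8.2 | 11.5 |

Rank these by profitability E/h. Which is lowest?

flies

Profitability E/h (kJ/s): ants = 3.87/7.07 = 0.547, termites = 5.1/4.72 = 1.08, flies = 1.4/11 = 0.127, caterpillars = 8.2/11.5 = 0.713.
Ranked: termites > caterpillars > ants > flies.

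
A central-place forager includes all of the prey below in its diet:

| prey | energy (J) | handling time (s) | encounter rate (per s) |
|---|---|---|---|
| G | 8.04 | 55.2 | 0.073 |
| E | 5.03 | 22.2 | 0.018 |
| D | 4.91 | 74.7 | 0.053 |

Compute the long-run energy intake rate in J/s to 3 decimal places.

0.100 J/s

Energy encountered per unit search time: 0.073×8.04 + 0.018×5.03 + 0.053×4.91 = 0.9377 J/s.
Handling time per unit search time: 0.073×55.2 + 0.018×22.2 + 0.053×74.7 = 8.388.
Rate = 0.9377/(1 + 8.388) = 0.09988 J/s.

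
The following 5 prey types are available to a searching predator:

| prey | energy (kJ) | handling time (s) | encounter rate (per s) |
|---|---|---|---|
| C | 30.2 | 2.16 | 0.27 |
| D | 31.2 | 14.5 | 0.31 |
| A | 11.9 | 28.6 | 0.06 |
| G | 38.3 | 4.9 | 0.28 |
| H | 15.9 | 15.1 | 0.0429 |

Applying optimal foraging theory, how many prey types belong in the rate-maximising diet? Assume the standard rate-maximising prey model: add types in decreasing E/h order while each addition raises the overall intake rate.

2

Rank by E/h (kJ/s): C 14, G 7.82, D 2.15, H 1.05, A 0.416. Include each in turn until the next type's E/h falls below the running intake rate.
Rate on top 1: 5.15. G: 7.82 > 5.15 → include.
Rate on top 2: 6.388. D: 2.15 < 6.388 → exclude; stop.
Optimal diet: C, G — 2 of 5 types.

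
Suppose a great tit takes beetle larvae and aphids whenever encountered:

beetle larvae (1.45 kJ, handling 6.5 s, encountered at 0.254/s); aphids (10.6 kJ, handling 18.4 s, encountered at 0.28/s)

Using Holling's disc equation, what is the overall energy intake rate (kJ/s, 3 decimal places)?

0.428 kJ/s

Energy encountered per unit search time: 0.254×1.45 + 0.28×10.6 = 3.336 kJ/s.
Handling time per unit search time: 0.254×6.5 + 0.28×18.4 = 6.803.
Rate = 3.336/(1 + 6.803) = 0.4276 kJ/s.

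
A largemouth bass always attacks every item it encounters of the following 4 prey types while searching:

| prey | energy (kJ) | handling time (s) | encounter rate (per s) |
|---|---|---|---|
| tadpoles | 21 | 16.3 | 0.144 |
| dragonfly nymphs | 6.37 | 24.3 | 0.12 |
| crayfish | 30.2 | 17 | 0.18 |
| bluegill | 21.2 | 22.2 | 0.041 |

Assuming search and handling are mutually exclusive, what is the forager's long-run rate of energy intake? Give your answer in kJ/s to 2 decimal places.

Energy encountered per unit search time: 0.144×21 + 0.12×6.37 + 0.18×30.2 + 0.041×21.2 = 10.09 kJ/s.
Handling time per unit search time: 0.144×16.3 + 0.12×24.3 + 0.18×17 + 0.041×22.2 = 9.233.
Rate = 10.09/(1 + 9.233) = 0.9863 kJ/s.

0.99 kJ/s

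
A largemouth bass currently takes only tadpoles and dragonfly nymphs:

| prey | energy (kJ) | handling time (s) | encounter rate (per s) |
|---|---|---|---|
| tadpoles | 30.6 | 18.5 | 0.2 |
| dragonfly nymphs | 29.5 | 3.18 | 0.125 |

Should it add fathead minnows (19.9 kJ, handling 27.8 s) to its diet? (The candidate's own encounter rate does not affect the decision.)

Current rate: (0.2×30.6 + 0.125×29.5)/(1 + 0.2×18.5 + 0.125×3.18) = 1.924 kJ/s.
fathead minnows: E/h = 19.9/27.8 = 0.7158 kJ/s.
Since 0.7158 < R, time spent handling fathead minnows is better spent searching.

No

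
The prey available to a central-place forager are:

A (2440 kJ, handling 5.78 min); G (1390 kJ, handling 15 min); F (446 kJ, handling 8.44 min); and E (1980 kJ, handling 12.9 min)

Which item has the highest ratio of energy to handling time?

A

Profitability E/h (kJ/min): A = 2440/5.78 = 422, G = 1390/15 = 92.7, F = 446/8.44 = 52.8, E = 1980/12.9 = 153.
Ranked: A > E > G > F.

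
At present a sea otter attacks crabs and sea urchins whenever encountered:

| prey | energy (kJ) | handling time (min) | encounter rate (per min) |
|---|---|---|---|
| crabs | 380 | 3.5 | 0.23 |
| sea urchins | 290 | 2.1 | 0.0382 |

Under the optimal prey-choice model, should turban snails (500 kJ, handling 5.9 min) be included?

Yes

On crabs and sea urchins alone, R = ΣλE/(1+Σλh) = 98.48/1.885 = 52.24 kJ/min.
Profitability of turban snails: 500/5.9 = 84.75 kJ/min.
Since 84.75 > R, including turban snails increases the long-run rate.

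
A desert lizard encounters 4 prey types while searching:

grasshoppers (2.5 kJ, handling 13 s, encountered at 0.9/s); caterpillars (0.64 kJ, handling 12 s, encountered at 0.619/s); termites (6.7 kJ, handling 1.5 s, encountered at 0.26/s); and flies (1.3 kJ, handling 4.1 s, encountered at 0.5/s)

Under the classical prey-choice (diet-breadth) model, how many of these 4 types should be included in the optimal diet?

1

E/h in descending order: termites 4.47, flies 0.317, grasshoppers 0.192, caterpillars 0.0533 kJ/s. The optimal diet is the largest prefix of this list for which every included type satisfies E_i/h_i > R on the types above it.
Rate on top 1: 1.253. flies: 0.317 < 1.253 → exclude; stop.
Optimal diet: termites — 1 of 4 types.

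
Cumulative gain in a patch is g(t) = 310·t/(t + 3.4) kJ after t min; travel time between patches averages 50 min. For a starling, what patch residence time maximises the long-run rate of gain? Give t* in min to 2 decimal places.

13.04 min

Maximise g(t)/(T+t): set derivative to zero → g'(t)(T+t) = g(t).
g'(t) = 310·3.4/(t + 3.4)². Setting 310·3.4/(t+3.4)² = 310t/[(t+3.4)(50+t)] gives 3.4(50+t) = t(t+3.4), so t² = 3.4×50 = 170.
t* = √170 = 13.04 min.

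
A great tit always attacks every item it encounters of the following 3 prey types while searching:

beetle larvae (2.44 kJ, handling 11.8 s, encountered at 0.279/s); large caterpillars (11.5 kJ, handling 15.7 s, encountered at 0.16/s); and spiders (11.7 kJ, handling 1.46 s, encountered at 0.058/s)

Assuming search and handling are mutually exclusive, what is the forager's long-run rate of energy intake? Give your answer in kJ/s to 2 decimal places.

0.46 kJ/s

R = (0.279×2.44 + 0.16×11.5 + 0.058×11.7) / (1 + 0.279×11.8 + 0.16×15.7 + 0.058×1.46) = 3.199/6.889 = 0.4644 kJ/s.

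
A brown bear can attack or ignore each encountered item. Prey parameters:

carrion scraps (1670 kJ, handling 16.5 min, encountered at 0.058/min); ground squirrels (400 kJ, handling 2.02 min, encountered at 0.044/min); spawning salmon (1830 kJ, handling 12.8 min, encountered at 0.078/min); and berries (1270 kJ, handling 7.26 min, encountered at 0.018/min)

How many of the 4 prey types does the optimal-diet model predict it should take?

4

Profitabilities (E/h, kJ/min): ground squirrels 198, berries 175, spawning salmon 143, carrion scraps 101. Add prey in this order while the next type's profitability exceeds the intake rate on those already taken.
Rate on top 1: 16.16. berries: 175 > 16.16 → include.
Rate on top 2: 33.18. spawning salmon: 143 > 33.18 → include.
Rate on top 3: 82.6. carrion scraps: 101 > 82.6 → include.
Optimal diet: ground squirrels, berries, spawning salmon, carrion scraps — 4 of 4 types.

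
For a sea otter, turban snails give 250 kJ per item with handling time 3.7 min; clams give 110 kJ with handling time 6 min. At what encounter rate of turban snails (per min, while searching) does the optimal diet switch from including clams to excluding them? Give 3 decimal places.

The zero-one rule: include clams iff E₂/h₂ > λE₁/(1+λh₁). Equality gives the switch point.
λE₁h₂ = E₂ + λE₂h₁ ⇒ λ = E₂/(E₁h₂ − E₂h₁) = 110/(1500 − 407) = 0.1006 per min.

0.101 per min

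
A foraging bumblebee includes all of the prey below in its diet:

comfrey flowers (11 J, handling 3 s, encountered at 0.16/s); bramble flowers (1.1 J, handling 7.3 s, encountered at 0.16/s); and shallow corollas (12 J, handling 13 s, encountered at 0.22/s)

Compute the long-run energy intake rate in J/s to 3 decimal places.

R = (0.16×11 + 0.16×1.1 + 0.22×12) / (1 + 0.16×3 + 0.16×7.3 + 0.22×13) = 4.576/5.508 = 0.8308 J/s.

0.831 J/s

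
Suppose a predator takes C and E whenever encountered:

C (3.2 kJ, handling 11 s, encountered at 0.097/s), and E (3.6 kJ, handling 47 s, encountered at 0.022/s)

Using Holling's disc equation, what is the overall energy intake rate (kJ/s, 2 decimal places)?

R = Σλ_iE_i / (1 + Σλ_ih_i)
Numerator: 0.097×3.2 + 0.022×3.6 = 0.3896
Denominator: 1 + 0.097×11 + 0.022×47 = 3.101
R = 0.3896/3.101 = 0.1256 kJ/s

0.13 kJ/s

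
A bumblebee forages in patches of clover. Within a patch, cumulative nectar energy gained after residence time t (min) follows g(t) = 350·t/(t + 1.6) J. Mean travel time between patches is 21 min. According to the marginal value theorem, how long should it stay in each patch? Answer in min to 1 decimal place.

5.8 min

Maximise g(t)/(T+t): set derivative to zero → g'(t)(T+t) = g(t).
g'(t) = 350·1.6/(t + 1.6)². Setting 350·1.6/(t+1.6)² = 350t/[(t+1.6)(21+t)] gives 1.6(21+t) = t(t+1.6), so t² = 1.6×21 = 33.6.
t* = √33.6 = 5.797 min.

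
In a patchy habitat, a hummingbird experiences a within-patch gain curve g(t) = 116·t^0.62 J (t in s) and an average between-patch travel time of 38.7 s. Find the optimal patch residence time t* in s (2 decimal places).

By the marginal value theorem, leave when the instantaneous gain rate g'(t) equals the habitat-wide average g(t)/(T + t).
g'(t) = 0.62·116·t^-0.38. Setting 0.62·116·t^-0.38 = 116·t^0.62/(38.7+t) gives 0.62(38.7+t) = t, so 0.38·t = 0.62×38.7.
t* = 0.62×38.7/0.38 = 63.14 s.

63.14 s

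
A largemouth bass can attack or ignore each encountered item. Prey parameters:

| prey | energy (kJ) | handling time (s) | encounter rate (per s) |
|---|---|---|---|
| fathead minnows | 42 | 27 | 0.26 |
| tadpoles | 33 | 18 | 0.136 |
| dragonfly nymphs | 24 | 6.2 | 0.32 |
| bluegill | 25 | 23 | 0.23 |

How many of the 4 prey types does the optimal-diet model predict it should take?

1

E/h in descending order: dragonfly nymphs 3.87, tadpoles 1.83, fathead minnows 1.56, bluegill 1.09 kJ/s. The optimal diet is the largest prefix of this list for which every included type satisfies E_i/h_i > R on the types above it.
Rate on top 1: 2.574. tadpoles: 1.83 < 2.574 → exclude; stop.
Optimal diet: dragonfly nymphs — 1 of 4 types.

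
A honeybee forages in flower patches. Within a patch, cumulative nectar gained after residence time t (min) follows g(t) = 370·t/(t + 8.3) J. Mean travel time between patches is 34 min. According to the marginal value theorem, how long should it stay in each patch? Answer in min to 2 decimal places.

16.80 min

Maximise g(t)/(T+t): set derivative to zero → g'(t)(T+t) = g(t).
g'(t) = 370·8.3/(t + 8.3)². Setting 370·8.3/(t+8.3)² = 370t/[(t+8.3)(34+t)] gives 8.3(34+t) = t(t+8.3), so t² = 8.3×34 = 282.2.
t* = √282.2 = 16.8 min.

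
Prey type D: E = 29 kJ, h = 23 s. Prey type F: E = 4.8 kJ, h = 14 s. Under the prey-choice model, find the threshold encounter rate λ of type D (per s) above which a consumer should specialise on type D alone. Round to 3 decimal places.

Drop type F once their profitability E₂/h₂ falls below the rate achievable on type D alone: E₂/h₂ = λE₁/(1 + λh₁).
Solve for λ: λE₁h₂ = E₂(1 + λh₁) → λ(E₁h₂ − E₂h₁) = E₂ → λ = E₂/(E₁h₂ − E₂h₁).
λ = 4.8/(29×14 − 4.8×23) = 4.8/295.6 = 0.01624 per s.

0.016 per s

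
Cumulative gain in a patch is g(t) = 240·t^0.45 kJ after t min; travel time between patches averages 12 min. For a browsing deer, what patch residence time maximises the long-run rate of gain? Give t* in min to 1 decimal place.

9.8 min

By the marginal value theorem, leave when the instantaneous gain rate g'(t) equals the habitat-wide average g(t)/(T + t).
g'(t) = 0.45·240·t^-0.55. Setting 0.45·240·t^-0.55 = 240·t^0.45/(12+t) gives 0.45(12+t) = t, so 0.55·t = 0.45×12.
t* = 0.45×12/0.55 = 9.818 min.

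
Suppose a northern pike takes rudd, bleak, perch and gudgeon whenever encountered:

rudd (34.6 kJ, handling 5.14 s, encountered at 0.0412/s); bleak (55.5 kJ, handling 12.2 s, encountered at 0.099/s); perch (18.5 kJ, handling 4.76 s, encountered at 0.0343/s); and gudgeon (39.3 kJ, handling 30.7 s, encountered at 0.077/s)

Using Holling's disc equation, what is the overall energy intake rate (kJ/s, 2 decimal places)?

Energy encountered per unit search time: 0.0412×34.6 + 0.099×55.5 + 0.0343×18.5 + 0.077×39.3 = 10.58 kJ/s.
Handling time per unit search time: 0.0412×5.14 + 0.099×12.2 + 0.0343×4.76 + 0.077×30.7 = 3.947.
Rate = 10.58/(1 + 3.947) = 2.139 kJ/s.

2.14 kJ/s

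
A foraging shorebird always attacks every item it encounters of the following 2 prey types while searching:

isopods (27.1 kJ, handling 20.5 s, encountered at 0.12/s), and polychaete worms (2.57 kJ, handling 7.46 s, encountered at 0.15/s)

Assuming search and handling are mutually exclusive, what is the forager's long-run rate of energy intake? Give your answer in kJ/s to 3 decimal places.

R = (0.12×27.1 + 0.15×2.57) / (1 + 0.12×20.5 + 0.15×7.46) = 3.638/4.579 = 0.7944 kJ/s.

0.794 kJ/s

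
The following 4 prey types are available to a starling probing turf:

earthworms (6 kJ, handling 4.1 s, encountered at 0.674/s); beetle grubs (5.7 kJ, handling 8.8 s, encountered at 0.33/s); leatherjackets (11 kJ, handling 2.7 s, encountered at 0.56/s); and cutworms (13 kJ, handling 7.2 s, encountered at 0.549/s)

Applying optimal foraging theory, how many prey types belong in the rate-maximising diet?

Profitabilities (E/h, kJ/s): leatherjackets 4.07, cutworms 1.81, earthworms 1.46, beetle grubs 0.648. Add prey in this order while the next type's profitability exceeds the intake rate on those already taken.
Rate on top 1: 2.452. cutworms: 1.81 < 2.452 → exclude; stop.
Optimal diet: leatherjackets — 1 of 4 types.

1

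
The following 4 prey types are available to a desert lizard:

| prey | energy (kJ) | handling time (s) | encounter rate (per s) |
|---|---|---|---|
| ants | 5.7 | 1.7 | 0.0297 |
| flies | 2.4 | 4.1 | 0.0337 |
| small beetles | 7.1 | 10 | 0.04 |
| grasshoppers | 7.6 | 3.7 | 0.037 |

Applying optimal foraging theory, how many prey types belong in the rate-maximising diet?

4

Rank by E/h (kJ/s): ants 3.35, grasshoppers 2.05, small beetles 0.71, flies 0.585. Include each in turn until the next type's E/h falls below the running intake rate.
Rate on top 1: 0.1612. grasshoppers: 2.05 > 0.1612 → include.
Rate on top 2: 0.3794. small beetles: 0.71 > 0.3794 → include.
Rate on top 3: 0.4627. flies: 0.585 > 0.4627 → include.
Optimal diet: ants, grasshoppers, small beetles, flies — 4 of 4 types.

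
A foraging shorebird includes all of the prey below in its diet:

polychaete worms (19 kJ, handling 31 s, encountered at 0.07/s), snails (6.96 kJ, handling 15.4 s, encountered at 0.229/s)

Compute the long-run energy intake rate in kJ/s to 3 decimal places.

0.437 kJ/s

R = (0.07×19 + 0.229×6.96) / (1 + 0.07×31 + 0.229×15.4) = 2.924/6.697 = 0.4366 kJ/s.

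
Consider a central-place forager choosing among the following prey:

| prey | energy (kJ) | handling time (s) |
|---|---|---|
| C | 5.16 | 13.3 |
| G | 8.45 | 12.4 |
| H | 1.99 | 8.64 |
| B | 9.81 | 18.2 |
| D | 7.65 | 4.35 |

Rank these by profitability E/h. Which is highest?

D

In descending order of E/h:
D: 7.65/4.35 = 1.76 kJ/s
G: 8.45/12.4 = 0.681 kJ/s
B: 9.81/18.2 = 0.539 kJ/s
C: 5.16/13.3 = 0.388 kJ/s
H: 1.99/8.64 = 0.23 kJ/s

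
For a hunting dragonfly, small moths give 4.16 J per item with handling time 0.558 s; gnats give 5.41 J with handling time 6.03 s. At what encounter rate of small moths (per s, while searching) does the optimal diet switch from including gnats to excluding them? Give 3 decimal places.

0.245 per s

The zero-one rule: include gnats iff E₂/h₂ > λE₁/(1+λh₁). Equality gives the switch point.
λE₁h₂ = E₂ + λE₂h₁ ⇒ λ = E₂/(E₁h₂ − E₂h₁) = 5.41/(25.08 − 3.019) = 0.2452 per s.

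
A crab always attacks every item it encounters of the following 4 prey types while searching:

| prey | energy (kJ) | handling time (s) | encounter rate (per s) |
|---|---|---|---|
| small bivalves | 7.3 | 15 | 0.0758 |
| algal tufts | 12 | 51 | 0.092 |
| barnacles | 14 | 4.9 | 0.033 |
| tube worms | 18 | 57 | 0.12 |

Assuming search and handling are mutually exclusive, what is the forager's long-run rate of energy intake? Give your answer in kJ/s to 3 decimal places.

0.309 kJ/s

R = (0.0758×7.3 + 0.092×12 + 0.033×14 + 0.12×18) / (1 + 0.0758×15 + 0.092×51 + 0.033×4.9 + 0.12×57) = 4.279/13.83 = 0.3094 kJ/s.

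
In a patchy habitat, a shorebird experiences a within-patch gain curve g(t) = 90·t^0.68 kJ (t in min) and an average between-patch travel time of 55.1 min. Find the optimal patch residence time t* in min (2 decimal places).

117.09 min

Maximise g(t)/(T+t): set derivative to zero → g'(t)(T+t) = g(t).
g'(t) = 0.68·90·t^-0.32. Setting 0.68·90·t^-0.32 = 90·t^0.68/(55.1+t) gives 0.68(55.1+t) = t, so 0.32·t = 0.68×55.1.
t* = 0.68×55.1/0.32 = 117.1 min.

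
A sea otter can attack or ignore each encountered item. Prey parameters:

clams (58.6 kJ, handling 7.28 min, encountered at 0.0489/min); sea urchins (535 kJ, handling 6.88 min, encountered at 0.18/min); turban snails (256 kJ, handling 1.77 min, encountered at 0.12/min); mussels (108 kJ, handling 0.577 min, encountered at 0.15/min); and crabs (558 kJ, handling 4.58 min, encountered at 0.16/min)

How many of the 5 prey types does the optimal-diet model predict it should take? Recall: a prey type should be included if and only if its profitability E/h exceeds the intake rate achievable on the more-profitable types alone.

Profitabilities (E/h, kJ/min): mussels 187, turban snails 145, crabs 122, sea urchins 77.8, clams 8.05. Add prey in this order while the next type's profitability exceeds the intake rate on those already taken.
Rate on top 1: 14.91. turban snails: 145 > 14.91 → include.
Rate on top 2: 36.12. crabs: 122 > 36.12 → include.
Rate on top 3: 67.04. sea urchins: 77.8 > 67.04 → include.
Rate on top 4: 71.1. clams: 8.05 < 71.1 → exclude; stop.
Optimal diet: mussels, turban snails, crabs, sea urchins — 4 of 5 types.

4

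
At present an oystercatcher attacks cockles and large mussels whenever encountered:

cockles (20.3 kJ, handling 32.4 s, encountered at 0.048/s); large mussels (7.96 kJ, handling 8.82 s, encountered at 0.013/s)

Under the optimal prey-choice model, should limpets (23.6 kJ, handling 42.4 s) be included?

Intake rate on the current diet: R = (0.048×20.3 + 0.013×7.96) / (1 + 0.048×32.4 + 0.013×8.82) = 1.078/2.67 = 0.4037 kJ/s.
Profitability of limpets: 23.6/42.4 = 0.5566 kJ/s.
Since 0.5566 > R, including limpets increases the long-run rate.

Yes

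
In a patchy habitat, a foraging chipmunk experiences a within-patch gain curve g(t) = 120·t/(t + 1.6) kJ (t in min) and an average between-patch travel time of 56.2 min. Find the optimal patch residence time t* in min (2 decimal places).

Maximise g(t)/(T+t): set derivative to zero → g'(t)(T+t) = g(t).
g'(t) = 120·1.6/(t + 1.6)². Setting 120·1.6/(t+1.6)² = 120t/[(t+1.6)(56.2+t)] gives 1.6(56.2+t) = t(t+1.6), so t² = 1.6×56.2 = 89.92.
t* = √89.92 = 9.483 min.

9.48 min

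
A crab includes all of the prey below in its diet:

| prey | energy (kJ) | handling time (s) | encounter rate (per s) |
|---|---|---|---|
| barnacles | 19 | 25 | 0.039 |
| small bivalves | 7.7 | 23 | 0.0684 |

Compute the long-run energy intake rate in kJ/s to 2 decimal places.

0.36 kJ/s

Energy encountered per unit search time: 0.039×19 + 0.0684×7.7 = 1.268 kJ/s.
Handling time per unit search time: 0.039×25 + 0.0684×23 = 2.548.
Rate = 1.268/(1 + 2.548) = 0.3573 kJ/s.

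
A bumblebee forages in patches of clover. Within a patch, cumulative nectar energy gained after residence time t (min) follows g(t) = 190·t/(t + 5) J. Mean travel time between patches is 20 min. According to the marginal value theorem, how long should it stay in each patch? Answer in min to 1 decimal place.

Optimal t* satisfies g'(t*) = g(t*)/(T + t*).
g'(t) = 190·5/(t + 5)². Setting 190·5/(t+5)² = 190t/[(t+5)(20+t)] gives 5(20+t) = t(t+5), so t² = 5×20 = 100.
t* = √100 = 10 min.

10.0 min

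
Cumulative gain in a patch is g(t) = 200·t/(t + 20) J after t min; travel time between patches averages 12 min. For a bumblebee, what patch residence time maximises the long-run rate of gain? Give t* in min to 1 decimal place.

Optimal t* satisfies g'(t*) = g(t*)/(T + t*).
g'(t) = 200·20/(t + 20)². Setting 200·20/(t+20)² = 200t/[(t+20)(12+t)] gives 20(12+t) = t(t+20), so t² = 20×12 = 240.
t* = √240 = 15.49 min.

15.5 min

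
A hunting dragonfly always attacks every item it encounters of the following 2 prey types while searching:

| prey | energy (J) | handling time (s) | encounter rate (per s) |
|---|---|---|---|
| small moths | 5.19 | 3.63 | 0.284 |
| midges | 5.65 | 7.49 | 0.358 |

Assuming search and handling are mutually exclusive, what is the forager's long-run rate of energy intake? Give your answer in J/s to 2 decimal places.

0.74 J/s

R = (0.284×5.19 + 0.358×5.65) / (1 + 0.284×3.63 + 0.358×7.49) = 3.497/4.712 = 0.742 J/s.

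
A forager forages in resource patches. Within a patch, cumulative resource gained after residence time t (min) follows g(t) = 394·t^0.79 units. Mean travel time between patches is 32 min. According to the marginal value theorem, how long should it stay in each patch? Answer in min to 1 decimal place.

120.4 min

Optimal t* satisfies g'(t*) = g(t*)/(T + t*).
g'(t) = 0.79·394·t^-0.21. Setting 0.79·394·t^-0.21 = 394·t^0.79/(32+t) gives 0.79(32+t) = t, so 0.21·t = 0.79×32.
t* = 0.79×32/0.21 = 120.4 min.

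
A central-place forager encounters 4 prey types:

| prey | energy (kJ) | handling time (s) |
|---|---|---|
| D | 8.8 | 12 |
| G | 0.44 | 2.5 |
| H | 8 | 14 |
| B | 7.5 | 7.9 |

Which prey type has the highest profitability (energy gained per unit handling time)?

In descending order of E/h:
B: 7.5/7.9 = 0.949 kJ/s
D: 8.8/12 = 0.733 kJ/s
H: 8/14 = 0.571 kJ/s
G: 0.44/2.5 = 0.176 kJ/s

B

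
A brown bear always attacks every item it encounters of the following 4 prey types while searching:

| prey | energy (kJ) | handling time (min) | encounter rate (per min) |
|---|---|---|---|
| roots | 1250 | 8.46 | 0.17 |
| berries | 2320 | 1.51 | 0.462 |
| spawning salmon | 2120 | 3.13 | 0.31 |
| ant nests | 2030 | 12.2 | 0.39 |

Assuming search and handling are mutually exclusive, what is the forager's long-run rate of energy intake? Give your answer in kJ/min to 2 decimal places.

308.35 kJ/min

R = (0.17×1250 + 0.462×2320 + 0.31×2120 + 0.39×2030) / (1 + 0.17×8.46 + 0.462×1.51 + 0.31×3.13 + 0.39×12.2) = 2733/8.864 = 308.3 kJ/min.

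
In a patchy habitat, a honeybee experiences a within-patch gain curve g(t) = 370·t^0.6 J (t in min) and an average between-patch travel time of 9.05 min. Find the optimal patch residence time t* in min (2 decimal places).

13.58 min

Maximise g(t)/(T+t): set derivative to zero → g'(t)(T+t) = g(t).
g'(t) = 0.6·370·t^-0.4. Setting 0.6·370·t^-0.4 = 370·t^0.6/(9.05+t) gives 0.6(9.05+t) = t, so 0.40·t = 0.6×9.05.
t* = 0.6×9.05/0.40 = 13.58 min.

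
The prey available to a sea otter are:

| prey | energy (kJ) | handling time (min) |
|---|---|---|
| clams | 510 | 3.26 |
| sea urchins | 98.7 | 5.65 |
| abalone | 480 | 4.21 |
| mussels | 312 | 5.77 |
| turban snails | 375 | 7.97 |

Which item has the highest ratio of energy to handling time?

Profitability E/h (kJ/min): clams = 510/3.26 = 156, sea urchins = 98.7/5.65 = 17.5, abalone = 480/4.21 = 114, mussels = 312/5.77 = 54.1, turban snails = 375/7.97 = 47.1.
Ranked: clams > abalone > mussels > turban snails > sea urchins.

clams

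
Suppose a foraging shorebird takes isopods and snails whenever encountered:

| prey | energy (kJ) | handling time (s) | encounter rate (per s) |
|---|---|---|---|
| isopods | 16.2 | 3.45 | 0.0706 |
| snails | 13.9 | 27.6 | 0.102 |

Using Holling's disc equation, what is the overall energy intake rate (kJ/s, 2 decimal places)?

Energy encountered per unit search time: 0.0706×16.2 + 0.102×13.9 = 2.562 kJ/s.
Handling time per unit search time: 0.0706×3.45 + 0.102×27.6 = 3.059.
Rate = 2.562/(1 + 3.059) = 0.6311 kJ/s.

0.63 kJ/s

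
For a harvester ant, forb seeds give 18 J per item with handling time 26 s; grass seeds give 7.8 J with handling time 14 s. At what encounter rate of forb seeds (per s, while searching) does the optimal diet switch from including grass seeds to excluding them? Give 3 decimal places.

0.159 per s

At the threshold, the rate on forb seeds alone equals the profitability of grass seeds: λ·18/(1 + λ·26) = 7.8/14 = 0.5571.
Rearranging, λ(18 − 0.5571×26) = 0.5571, so λ = 0.5571/3.514 = 0.1585 per s.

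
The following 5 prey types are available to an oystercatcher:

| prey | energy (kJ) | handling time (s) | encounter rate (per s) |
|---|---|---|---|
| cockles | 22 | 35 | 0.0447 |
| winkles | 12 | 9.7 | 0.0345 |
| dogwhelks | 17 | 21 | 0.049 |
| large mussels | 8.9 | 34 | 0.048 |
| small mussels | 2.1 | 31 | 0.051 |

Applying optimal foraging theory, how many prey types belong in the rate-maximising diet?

Profitabilities (E/h, kJ/s): winkles 1.24, dogwhelks 0.81, cockles 0.629, large mussels 0.262, small mussels 0.0677. Add prey in this order while the next type's profitability exceeds the intake rate on those already taken.
Rate on top 1: 0.3102. dogwhelks: 0.81 > 0.3102 → include.
Rate on top 2: 0.5276. cockles: 0.629 > 0.5276 → include.
Rate on top 3: 0.5678. large mussels: 0.262 < 0.5678 → exclude; stop.
Optimal diet: winkles, dogwhelks, cockles — 3 of 5 types.

3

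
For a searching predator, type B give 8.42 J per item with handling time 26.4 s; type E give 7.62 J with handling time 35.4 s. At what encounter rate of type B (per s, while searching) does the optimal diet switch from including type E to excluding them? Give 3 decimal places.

Drop type E once their profitability E₂/h₂ falls below the rate achievable on type B alone: E₂/h₂ = λE₁/(1 + λh₁).
Solve for λ: λE₁h₂ = E₂(1 + λh₁) → λ(E₁h₂ − E₂h₁) = E₂ → λ = E₂/(E₁h₂ − E₂h₁).
λ = 7.62/(8.42×35.4 − 7.62×26.4) = 7.62/96.9 = 0.07864 per s.

0.079 per s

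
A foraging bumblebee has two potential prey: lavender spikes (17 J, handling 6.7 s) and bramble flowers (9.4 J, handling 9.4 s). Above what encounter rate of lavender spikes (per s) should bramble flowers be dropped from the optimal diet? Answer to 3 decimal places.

0.097 per s

The zero-one rule: include bramble flowers iff E₂/h₂ > λE₁/(1+λh₁). Equality gives the switch point.
λE₁h₂ = E₂ + λE₂h₁ ⇒ λ = E₂/(E₁h₂ − E₂h₁) = 9.4/(159.8 − 62.98) = 0.09709 per s.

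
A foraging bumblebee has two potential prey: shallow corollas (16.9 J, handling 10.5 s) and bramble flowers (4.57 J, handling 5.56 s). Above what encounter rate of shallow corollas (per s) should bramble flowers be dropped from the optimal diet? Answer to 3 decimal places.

0.099 per s

At the threshold, the rate on shallow corollas alone equals the profitability of bramble flowers: λ·16.9/(1 + λ·10.5) = 4.57/5.56 = 0.8219.
Rearranging, λ(16.9 − 0.8219×10.5) = 0.8219, so λ = 0.8219/8.27 = 0.09939 per s.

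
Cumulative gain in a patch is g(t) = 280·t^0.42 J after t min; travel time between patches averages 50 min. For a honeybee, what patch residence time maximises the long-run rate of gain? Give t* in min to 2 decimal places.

36.21 min

Optimal t* satisfies g'(t*) = g(t*)/(T + t*).
g'(t) = 0.42·280·t^-0.58. Setting 0.42·280·t^-0.58 = 280·t^0.42/(50+t) gives 0.42(50+t) = t, so 0.58·t = 0.42×50.
t* = 0.42×50/0.58 = 36.21 min.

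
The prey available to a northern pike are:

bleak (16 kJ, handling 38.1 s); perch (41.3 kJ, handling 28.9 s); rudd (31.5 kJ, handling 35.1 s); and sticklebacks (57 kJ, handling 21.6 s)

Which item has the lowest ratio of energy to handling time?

bleak

Profitability E/h (kJ/s): bleak = 16/38.1 = 0.42, perch = 41.3/28.9 = 1.43, rudd = 31.5/35.1 = 0.897, sticklebacks = 57/21.6 = 2.64.
Ranked: sticklebacks > perch > rudd > bleak.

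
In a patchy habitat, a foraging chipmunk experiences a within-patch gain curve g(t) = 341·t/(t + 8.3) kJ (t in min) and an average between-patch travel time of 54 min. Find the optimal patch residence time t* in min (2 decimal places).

Optimal t* satisfies g'(t*) = g(t*)/(T + t*).
g'(t) = 341·8.3/(t + 8.3)². Setting 341·8.3/(t+8.3)² = 341t/[(t+8.3)(54+t)] gives 8.3(54+t) = t(t+8.3), so t² = 8.3×54 = 448.2.
t* = √448.2 = 21.17 min.

21.17 min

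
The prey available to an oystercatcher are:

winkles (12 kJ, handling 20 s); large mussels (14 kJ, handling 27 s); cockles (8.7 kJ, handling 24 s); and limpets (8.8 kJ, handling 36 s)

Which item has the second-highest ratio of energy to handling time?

Profitability E/h (kJ/s): winkles = 12/20 = 0.6, large mussels = 14/27 = 0.519, cockles = 8.7/24 = 0.362, limpets = 8.8/36 = 0.244.
Ranked: winkles > large mussels > cockles > limpets.

large mussels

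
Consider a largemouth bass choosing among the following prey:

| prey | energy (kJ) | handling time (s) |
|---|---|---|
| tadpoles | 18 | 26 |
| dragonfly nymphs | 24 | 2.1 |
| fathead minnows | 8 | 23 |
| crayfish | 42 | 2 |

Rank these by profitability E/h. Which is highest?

Profitability E/h (kJ/s): tadpoles = 18/26 = 0.692, dragonfly nymphs = 24/2.1 = 11.4, fathead minnows = 8/23 = 0.348, crayfish = 42/2 = 21.
Ranked: crayfish > dragonfly nymphs > tadpoles > fathead minnows.

crayfish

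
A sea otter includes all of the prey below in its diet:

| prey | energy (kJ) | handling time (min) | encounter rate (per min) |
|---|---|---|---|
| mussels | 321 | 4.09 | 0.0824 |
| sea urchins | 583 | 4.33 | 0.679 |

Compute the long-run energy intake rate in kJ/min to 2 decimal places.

Energy encountered per unit search time: 0.0824×321 + 0.679×583 = 422.3 kJ/min.
Handling time per unit search time: 0.0824×4.09 + 0.679×4.33 = 3.277.
Rate = 422.3/(1 + 3.277) = 98.74 kJ/min.

98.74 kJ/min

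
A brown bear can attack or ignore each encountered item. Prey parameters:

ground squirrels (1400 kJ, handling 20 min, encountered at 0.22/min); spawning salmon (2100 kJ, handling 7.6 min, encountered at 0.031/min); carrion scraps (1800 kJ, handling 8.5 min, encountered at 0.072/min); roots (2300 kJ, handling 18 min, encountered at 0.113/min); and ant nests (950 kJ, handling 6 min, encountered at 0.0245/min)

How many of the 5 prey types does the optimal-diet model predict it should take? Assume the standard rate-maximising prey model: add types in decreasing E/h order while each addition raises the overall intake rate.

E/h in descending order: spawning salmon 276, carrion scraps 212, ant nests 158, roots 128, ground squirrels 70 kJ/min. The optimal diet is the largest prefix of this list for which every included type satisfies E_i/h_i > R on the types above it.
Rate on top 1: 52.69. carrion scraps: 212 > 52.69 → include.
Rate on top 2: 105.4. ant nests: 158 > 105.4 → include.
Rate on top 3: 109.3. roots: 128 > 109.3 → include.
Rate on top 4: 118.6. ground squirrels: 70 < 118.6 → exclude; stop.
Optimal diet: spawning salmon, carrion scraps, ant nests, roots — 4 of 5 types.

4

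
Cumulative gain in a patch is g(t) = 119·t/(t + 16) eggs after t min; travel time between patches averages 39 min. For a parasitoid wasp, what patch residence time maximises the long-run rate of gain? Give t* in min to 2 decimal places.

Optimal t* satisfies g'(t*) = g(t*)/(T + t*).
g'(t) = 119·16/(t + 16)². Setting 119·16/(t+16)² = 119t/[(t+16)(39+t)] gives 16(39+t) = t(t+16), so t² = 16×39 = 624.
t* = √624 = 24.98 min.

24.98 min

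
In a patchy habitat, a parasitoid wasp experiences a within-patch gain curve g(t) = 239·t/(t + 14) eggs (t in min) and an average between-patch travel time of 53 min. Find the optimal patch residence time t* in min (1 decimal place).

27.2 min

Optimal t* satisfies g'(t*) = g(t*)/(T + t*).
g'(t) = 239·14/(t + 14)². Setting 239·14/(t+14)² = 239t/[(t+14)(53+t)] gives 14(53+t) = t(t+14), so t² = 14×53 = 742.
t* = √742 = 27.24 min.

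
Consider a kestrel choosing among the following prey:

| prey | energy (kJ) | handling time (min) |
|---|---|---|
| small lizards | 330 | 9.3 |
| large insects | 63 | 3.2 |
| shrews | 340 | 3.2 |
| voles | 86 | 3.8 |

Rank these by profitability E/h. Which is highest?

shrews

In descending order of E/h:
shrews: 340/3.2 = 106 kJ/min
small lizards: 330/9.3 = 35.5 kJ/min
voles: 86/3.8 = 22.6 kJ/min
large insects: 63/3.2 = 19.7 kJ/min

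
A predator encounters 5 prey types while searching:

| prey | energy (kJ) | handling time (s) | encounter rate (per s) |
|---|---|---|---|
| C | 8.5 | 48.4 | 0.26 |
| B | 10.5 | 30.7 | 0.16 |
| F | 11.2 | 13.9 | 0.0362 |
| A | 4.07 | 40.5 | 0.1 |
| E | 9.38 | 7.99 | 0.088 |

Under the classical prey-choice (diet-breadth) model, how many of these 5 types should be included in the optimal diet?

E/h in descending order: E 1.17, F 0.806, B 0.342, C 0.176, A 0.1 kJ/s. The optimal diet is the largest prefix of this list for which every included type satisfies E_i/h_i > R on the types above it.
Rate on top 1: 0.4847. F: 0.806 > 0.4847 → include.
Rate on top 2: 0.5579. B: 0.342 < 0.5579 → exclude; stop.
Optimal diet: E, F — 2 of 5 types.

2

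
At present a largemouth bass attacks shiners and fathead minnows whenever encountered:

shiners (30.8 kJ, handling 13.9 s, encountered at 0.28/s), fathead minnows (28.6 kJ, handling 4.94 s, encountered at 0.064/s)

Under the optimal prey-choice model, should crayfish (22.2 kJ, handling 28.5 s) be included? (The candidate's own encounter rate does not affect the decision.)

No

Current rate: (0.28×30.8 + 0.064×28.6)/(1 + 0.28×13.9 + 0.064×4.94) = 2.007 kJ/s.
Profitability of crayfish: 22.2/28.5 = 0.7789 kJ/s.
0.7789 < 2.007, so adding crayfish would lower the average — exclude it.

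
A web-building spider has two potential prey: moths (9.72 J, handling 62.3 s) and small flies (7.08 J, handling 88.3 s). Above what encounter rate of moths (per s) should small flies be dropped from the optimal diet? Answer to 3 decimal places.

0.017 per s

The zero-one rule: include small flies iff E₂/h₂ > λE₁/(1+λh₁). Equality gives the switch point.
λE₁h₂ = E₂ + λE₂h₁ ⇒ λ = E₂/(E₁h₂ − E₂h₁) = 7.08/(858.3 − 441.1) = 0.01697 per s.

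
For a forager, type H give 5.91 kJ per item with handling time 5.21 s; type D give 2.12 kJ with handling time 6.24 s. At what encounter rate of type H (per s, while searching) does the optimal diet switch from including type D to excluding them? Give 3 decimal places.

0.082 per s

At the threshold, the rate on type H alone equals the profitability of type D: λ·5.91/(1 + λ·5.21) = 2.12/6.24 = 0.3397.
Rearranging, λ(5.91 − 0.3397×5.21) = 0.3397, so λ = 0.3397/4.14 = 0.08206 per s.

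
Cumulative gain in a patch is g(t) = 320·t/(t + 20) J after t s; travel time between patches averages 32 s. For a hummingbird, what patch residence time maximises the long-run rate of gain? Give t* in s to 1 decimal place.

25.3 s

By the marginal value theorem, leave when the instantaneous gain rate g'(t) equals the habitat-wide average g(t)/(T + t).
g'(t) = 320·20/(t + 20)². Setting 320·20/(t+20)² = 320t/[(t+20)(32+t)] gives 20(32+t) = t(t+20), so t² = 20×32 = 640.
t* = √640 = 25.3 s.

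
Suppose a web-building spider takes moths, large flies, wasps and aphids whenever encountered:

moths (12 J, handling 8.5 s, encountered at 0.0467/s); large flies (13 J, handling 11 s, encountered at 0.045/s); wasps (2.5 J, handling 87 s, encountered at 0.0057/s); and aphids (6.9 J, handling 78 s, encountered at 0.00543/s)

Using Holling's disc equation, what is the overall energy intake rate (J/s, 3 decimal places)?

R = (0.0467×12 + 0.045×13 + 0.0057×2.5 + 0.00543×6.9) / (1 + 0.0467×8.5 + 0.045×11 + 0.0057×87 + 0.00543×78) = 1.197/2.811 = 0.4258 J/s.

0.426 J/s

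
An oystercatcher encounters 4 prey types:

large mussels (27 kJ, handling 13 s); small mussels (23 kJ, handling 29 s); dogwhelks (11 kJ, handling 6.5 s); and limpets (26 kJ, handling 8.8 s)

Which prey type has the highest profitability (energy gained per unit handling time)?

limpets

In descending order of E/h:
limpets: 26/8.8 = 2.95 kJ/s
large mussels: 27/13 = 2.08 kJ/s
dogwhelks: 11/6.5 = 1.69 kJ/s
small mussels: 23/29 = 0.793 kJ/s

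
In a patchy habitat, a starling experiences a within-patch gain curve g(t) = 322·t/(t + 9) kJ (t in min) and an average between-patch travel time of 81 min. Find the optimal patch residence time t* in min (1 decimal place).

27.0 min

By the marginal value theorem, leave when the instantaneous gain rate g'(t) equals the habitat-wide average g(t)/(T + t).
g'(t) = 322·9/(t + 9)². Setting 322·9/(t+9)² = 322t/[(t+9)(81+t)] gives 9(81+t) = t(t+9), so t² = 9×81 = 729.
t* = √729 = 27 min.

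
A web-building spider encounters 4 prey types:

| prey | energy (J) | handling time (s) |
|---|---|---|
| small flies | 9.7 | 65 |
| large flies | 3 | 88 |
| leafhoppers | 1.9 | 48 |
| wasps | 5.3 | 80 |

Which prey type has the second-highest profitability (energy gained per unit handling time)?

Profitability E/h (J/s): small flies = 9.7/65 = 0.149, large flies = 3/88 = 0.0341, leafhoppers = 1.9/48 = 0.0396, wasps = 5.3/80 = 0.0663.
Ranked: small flies > wasps > leafhoppers > large flies.

wasps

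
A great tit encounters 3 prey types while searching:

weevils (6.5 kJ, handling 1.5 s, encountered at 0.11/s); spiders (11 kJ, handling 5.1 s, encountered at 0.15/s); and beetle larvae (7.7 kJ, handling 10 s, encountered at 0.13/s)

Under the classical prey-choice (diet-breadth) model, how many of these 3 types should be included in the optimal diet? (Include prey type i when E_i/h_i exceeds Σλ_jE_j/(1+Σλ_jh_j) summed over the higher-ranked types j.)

2

Profitabilities (E/h, kJ/s): weevils 4.33, spiders 2.16, beetle larvae 0.77. Add prey in this order while the next type's profitability exceeds the intake rate on those already taken.
Rate on top 1: 0.6137. spiders: 2.16 > 0.6137 → include.
Rate on top 2: 1.225. beetle larvae: 0.77 < 1.225 → exclude; stop.
Optimal diet: weevils, spiders — 2 of 3 types.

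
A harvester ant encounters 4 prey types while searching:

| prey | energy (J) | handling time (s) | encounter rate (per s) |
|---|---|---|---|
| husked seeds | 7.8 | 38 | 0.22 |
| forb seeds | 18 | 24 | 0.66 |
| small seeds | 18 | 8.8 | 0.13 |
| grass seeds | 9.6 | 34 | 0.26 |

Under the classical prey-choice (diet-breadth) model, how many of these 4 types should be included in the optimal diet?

Profitabilities (E/h, J/s): small seeds 2.05, forb seeds 0.75, grass seeds 0.282, husked seeds 0.205. Add prey in this order while the next type's profitability exceeds the intake rate on those already taken.
Rate on top 1: 1.091. forb seeds: 0.75 < 1.091 → exclude; stop.
Optimal diet: small seeds — 1 of 4 types.

1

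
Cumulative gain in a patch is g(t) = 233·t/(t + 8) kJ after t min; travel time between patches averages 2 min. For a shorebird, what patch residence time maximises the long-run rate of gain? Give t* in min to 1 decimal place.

4.0 min

Optimal t* satisfies g'(t*) = g(t*)/(T + t*).
g'(t) = 233·8/(t + 8)². Setting 233·8/(t+8)² = 233t/[(t+8)(2+t)] gives 8(2+t) = t(t+8), so t² = 8×2 = 16.
t* = √16 = 4 min.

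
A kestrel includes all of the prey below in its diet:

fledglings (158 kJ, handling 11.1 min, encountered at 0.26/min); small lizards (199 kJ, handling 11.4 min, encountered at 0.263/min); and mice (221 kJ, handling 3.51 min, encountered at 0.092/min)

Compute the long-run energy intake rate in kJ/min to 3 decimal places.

R = (0.26×158 + 0.263×199 + 0.092×221) / (1 + 0.26×11.1 + 0.263×11.4 + 0.092×3.51) = 113.7/7.207 = 15.78 kJ/min.

15.783 kJ/min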